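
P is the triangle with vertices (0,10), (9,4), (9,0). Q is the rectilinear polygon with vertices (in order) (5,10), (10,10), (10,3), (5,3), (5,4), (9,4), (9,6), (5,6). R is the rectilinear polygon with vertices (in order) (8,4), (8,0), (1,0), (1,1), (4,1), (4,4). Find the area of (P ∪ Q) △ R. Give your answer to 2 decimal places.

51.31

|P ∪ Q| = 41.5167.
|(P ∪ Q) ∩ R| = 4.6056.
|(P ∪ Q) △ R| = 41.5167 + 19 − 9.2111 = 51.31.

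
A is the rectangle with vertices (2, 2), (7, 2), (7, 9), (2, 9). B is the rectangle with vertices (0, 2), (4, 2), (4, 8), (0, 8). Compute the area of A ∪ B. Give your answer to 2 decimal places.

47.00

By inclusion–exclusion:
Individual areas: |A| = 35, |B| = 24.
|A∩B|: x∈[2,4], y∈[2,8] → 2·6 = 12.
|A ∪ B| = 59 − 12 = 47.00.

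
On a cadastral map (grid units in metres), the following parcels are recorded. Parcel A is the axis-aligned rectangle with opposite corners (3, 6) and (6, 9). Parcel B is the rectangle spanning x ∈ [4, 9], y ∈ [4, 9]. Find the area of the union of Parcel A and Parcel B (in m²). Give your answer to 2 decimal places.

28.00

By inclusion–exclusion:
Individual areas: |Parcel A| = 9, |Parcel B| = 25.
|Parcel A∩Parcel B|: x∈[4,6], y∈[6,9] → 2·3 = 6.
|Parcel A ∪ Parcel B| = 34 − 6 = 28.00.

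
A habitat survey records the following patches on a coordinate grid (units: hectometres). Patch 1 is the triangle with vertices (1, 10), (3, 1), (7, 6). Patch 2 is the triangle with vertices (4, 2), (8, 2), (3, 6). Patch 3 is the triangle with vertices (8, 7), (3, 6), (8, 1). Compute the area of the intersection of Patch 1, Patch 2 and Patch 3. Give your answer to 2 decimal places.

0.54

The intersection is the polygon with vertices (5.439,4.049), (5.222,3.778), (3,6).
By the shoelace formula its area is 0.54.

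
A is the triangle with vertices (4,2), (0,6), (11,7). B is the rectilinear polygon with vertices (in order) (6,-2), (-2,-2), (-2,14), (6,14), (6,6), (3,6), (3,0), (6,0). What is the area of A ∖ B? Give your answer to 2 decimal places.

17.86

|A| = 24, |A∩B| = 6.1364.
|A ∖ B| = |A| − |A∩B| = 24 − 6.1364 = 17.86.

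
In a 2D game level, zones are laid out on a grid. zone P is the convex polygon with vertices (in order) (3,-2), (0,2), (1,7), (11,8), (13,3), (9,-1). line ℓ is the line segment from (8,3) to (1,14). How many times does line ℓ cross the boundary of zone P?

The segment meets the boundary at (5.188,7.419).

1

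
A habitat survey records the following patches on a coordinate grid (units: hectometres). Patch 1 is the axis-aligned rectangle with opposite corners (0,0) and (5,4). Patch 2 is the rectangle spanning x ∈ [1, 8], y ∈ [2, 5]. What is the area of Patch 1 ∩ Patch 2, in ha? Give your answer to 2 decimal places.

8.00

|Patch 1∩Patch 2|: x∈[1,5], y∈[2,4] → 4·2 = 8.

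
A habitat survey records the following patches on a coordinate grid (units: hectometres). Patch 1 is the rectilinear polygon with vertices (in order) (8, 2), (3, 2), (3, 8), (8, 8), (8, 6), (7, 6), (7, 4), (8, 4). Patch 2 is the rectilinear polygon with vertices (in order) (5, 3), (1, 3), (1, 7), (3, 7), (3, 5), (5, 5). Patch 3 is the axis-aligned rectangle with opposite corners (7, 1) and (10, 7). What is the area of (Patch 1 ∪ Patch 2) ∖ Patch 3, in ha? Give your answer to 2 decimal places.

|Patch 1 ∪ Patch 2| = 36.
|(Patch 1 ∪ Patch 2) ∩ Patch 3| = 3.
|(Patch 1 ∪ Patch 2) ∖ Patch 3| = 36 − 3 = 33.00.

33.00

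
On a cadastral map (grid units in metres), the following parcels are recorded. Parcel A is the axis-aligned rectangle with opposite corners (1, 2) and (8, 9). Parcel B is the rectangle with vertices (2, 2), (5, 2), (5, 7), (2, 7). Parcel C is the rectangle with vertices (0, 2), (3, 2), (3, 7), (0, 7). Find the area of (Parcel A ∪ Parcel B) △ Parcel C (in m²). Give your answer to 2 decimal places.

|Parcel A ∪ Parcel B| = 49.
|(Parcel A ∪ Parcel B) ∩ Parcel C| = 10.
|(Parcel A ∪ Parcel B) △ Parcel C| = 49 + 15 − 20 = 44.00.

44.00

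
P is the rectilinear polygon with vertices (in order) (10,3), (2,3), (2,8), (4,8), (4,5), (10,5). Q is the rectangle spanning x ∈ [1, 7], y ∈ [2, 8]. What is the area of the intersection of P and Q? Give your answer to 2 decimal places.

16.00

The intersection is the polygon with vertices (2,3), (2,8), (4,8), (4,5), (7,5), (7,3).
By the shoelace formula its area is 16.00.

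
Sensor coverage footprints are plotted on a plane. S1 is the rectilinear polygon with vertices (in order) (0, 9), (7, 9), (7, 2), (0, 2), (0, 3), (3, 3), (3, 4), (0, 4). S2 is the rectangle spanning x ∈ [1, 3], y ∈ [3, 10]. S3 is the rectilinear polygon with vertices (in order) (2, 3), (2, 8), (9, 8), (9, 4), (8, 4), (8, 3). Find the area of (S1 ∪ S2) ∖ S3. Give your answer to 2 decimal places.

25.00

|S1 ∪ S2| = 50.
|(S1 ∪ S2) ∩ S3| = 25.
|(S1 ∪ S2) ∖ S3| = 50 − 25 = 25.00.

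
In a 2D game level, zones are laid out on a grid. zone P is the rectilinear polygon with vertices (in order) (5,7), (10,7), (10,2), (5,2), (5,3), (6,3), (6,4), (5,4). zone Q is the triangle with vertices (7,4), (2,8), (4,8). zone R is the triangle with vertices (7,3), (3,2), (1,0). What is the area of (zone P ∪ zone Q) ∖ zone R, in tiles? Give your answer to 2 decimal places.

26.43

|zone P ∪ zone Q| = 26.9333.
|(zone P ∪ zone Q) ∩ zone R| = 0.5.
|(zone P ∪ zone Q) ∖ zone R| = 26.9333 − 0.5 = 26.43.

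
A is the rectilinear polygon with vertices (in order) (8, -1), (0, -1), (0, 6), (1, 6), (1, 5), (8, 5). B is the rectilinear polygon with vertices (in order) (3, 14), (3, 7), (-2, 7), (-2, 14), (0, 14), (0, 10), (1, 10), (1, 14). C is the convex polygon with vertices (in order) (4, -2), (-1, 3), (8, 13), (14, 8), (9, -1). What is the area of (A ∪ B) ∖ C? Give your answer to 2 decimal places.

|A ∪ B| = 80.
|(A ∪ B) ∩ C| = 43.2556.
|(A ∪ B) ∖ C| = 80 − 43.2556 = 36.74.

36.74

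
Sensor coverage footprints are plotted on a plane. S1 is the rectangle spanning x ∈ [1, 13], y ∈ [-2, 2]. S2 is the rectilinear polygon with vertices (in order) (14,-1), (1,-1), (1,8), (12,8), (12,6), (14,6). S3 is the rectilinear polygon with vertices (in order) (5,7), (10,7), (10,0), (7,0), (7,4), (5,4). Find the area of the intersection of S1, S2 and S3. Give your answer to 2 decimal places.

6.00

The intersection is the polygon with vertices (10,2), (10,0), (7,0), (7,2).
By the shoelace formula its area is 6.00.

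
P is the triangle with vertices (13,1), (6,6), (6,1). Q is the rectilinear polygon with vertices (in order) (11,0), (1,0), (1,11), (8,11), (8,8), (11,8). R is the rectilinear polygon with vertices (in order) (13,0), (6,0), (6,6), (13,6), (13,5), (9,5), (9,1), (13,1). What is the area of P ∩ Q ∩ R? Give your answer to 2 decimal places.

11.79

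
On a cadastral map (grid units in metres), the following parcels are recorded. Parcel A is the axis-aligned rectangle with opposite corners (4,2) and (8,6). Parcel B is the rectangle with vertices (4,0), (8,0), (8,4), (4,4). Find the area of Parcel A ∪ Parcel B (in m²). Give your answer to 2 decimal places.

By inclusion–exclusion:
Individual areas: |Parcel A| = 16, |Parcel B| = 16.
|Parcel A∩Parcel B|: x∈[4,8], y∈[2,4] → 4·2 = 8.
|Parcel A ∪ Parcel B| = 32 − 8 = 24.00.

24.00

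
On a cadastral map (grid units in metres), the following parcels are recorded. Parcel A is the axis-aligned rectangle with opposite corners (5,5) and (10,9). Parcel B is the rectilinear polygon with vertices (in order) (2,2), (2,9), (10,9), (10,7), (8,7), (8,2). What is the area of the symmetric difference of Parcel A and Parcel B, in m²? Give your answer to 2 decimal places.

34.00

|Parcel A| = 20, |Parcel B| = 46, |Parcel A∩Parcel B| = 16.
|Parcel A △ Parcel B| = |Parcel A| + |Parcel B| − 2·|Parcel A∩Parcel B| = 20 + 46 − 32 = 34.00.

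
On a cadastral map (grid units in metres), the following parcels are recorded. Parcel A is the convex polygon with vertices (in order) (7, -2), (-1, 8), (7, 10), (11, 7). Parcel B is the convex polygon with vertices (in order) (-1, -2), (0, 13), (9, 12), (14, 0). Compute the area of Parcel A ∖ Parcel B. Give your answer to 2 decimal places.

|Parcel A| = 72, |Parcel A∩Parcel B| = 71.0071.
|Parcel A ∖ Parcel B| = |Parcel A| − |Parcel A∩Parcel B| = 72 − 71.0071 = 0.99.

0.99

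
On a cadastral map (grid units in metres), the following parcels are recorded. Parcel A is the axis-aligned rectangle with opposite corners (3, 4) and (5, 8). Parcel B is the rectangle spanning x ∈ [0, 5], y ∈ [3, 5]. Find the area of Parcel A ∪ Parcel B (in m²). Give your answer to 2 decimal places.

By inclusion–exclusion:
Individual areas: |Parcel A| = 8, |Parcel B| = 10.
|Parcel A∩Parcel B|: x∈[3,5], y∈[4,5] → 2·1 = 2.
|Parcel A ∪ Parcel B| = 18 − 2 = 16.00.

16.00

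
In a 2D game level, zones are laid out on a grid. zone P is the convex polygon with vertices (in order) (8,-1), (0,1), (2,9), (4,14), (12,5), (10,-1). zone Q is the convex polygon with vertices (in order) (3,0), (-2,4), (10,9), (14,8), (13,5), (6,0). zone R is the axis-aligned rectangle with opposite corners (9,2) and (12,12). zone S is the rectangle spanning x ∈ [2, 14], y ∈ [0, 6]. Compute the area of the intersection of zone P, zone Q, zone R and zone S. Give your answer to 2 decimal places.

7.80

The intersection is the polygon with vertices (11.688,4.062), (9,2.143), (9,6), (11.111,6), (12,5).
By the shoelace formula its area is 7.80.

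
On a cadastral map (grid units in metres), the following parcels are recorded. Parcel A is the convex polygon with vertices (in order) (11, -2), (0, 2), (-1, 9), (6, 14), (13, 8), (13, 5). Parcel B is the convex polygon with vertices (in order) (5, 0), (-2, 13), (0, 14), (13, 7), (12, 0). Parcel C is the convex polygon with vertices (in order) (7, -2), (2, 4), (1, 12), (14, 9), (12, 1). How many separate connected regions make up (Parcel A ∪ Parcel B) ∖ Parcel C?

(Parcel A ∪ Parcel B) ∖ Parcel C splits into 2 disjoint pieces (area 47.0571, area 4.4268).

2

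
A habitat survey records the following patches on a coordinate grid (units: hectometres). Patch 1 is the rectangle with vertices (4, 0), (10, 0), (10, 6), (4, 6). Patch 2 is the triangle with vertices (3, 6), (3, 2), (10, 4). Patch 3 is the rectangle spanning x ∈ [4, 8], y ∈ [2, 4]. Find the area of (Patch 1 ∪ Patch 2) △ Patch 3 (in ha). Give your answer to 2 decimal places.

31.71

|Patch 1 ∪ Patch 2| = 39.7143.
|(Patch 1 ∪ Patch 2) ∩ Patch 3| = 8.
|(Patch 1 ∪ Patch 2) △ Patch 3| = 39.7143 + 8 − 16 = 31.71.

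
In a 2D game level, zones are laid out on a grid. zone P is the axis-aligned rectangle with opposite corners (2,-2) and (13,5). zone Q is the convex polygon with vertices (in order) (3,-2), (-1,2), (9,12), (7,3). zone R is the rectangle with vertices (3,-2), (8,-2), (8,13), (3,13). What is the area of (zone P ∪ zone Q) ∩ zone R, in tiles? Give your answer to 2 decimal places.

51.81

The region (zone P ∪ zone Q) ∩ zone R is the polygon with vertices (3,-2), (3,6), (8,11), (8,7.5), (7.444,5), (8,5), (8,-2).
By the shoelace formula its area is 51.81.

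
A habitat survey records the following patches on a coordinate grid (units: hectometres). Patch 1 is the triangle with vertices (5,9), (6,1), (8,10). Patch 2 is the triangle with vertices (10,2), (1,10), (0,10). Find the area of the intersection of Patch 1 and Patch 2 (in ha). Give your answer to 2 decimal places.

0.50

The intersection is the polygon with vertices (5.359,6.125), (6.845,4.804), (6.793,4.566), (5.417,5.667).
By the shoelace formula its area is 0.50.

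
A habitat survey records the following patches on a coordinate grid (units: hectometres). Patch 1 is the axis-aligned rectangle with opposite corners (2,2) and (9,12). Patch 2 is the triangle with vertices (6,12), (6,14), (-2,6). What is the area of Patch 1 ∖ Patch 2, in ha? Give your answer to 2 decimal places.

66.00

|Patch 1| = 70, |Patch 1∩Patch 2| = 4.
|Patch 1 ∖ Patch 2| = |Patch 1| − |Patch 1∩Patch 2| = 70 − 4 = 66.00.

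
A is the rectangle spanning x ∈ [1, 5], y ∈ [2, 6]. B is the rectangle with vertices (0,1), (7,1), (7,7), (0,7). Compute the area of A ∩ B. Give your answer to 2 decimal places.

16.00

|A∩B|: x∈[1,5], y∈[2,6] → 4·4 = 16.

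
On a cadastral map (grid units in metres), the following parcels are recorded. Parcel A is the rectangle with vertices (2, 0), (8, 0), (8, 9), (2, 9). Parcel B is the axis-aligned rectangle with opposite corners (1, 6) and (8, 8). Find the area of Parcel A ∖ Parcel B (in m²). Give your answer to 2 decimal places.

|Parcel A∩Parcel B|: x∈[2,8], y∈[6,8] → 6·2 = 12.
|Parcel A| = 54.
|Parcel A ∖ Parcel B| = |Parcel A| − |Parcel A∩Parcel B| = 54 − 12 = 42.00.

42.00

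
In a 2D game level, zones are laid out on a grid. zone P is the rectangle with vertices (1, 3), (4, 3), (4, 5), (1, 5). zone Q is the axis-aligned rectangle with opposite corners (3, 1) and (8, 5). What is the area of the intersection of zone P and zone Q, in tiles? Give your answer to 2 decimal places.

2.00

|zone P∩zone Q|: x∈[3,4], y∈[3,5] → 1·2 = 2.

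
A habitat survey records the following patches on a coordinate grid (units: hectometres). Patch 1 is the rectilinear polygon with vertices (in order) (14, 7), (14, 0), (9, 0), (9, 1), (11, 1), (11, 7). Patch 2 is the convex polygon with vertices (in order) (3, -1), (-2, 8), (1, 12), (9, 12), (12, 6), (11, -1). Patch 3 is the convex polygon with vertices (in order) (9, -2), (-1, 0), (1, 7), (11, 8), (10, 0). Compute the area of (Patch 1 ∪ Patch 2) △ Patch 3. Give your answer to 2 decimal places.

91.09

|Patch 1 ∪ Patch 2| = 157.8214.
|(Patch 1 ∪ Patch 2) ∩ Patch 3| = 77.8639.
|(Patch 1 ∪ Patch 2) △ Patch 3| = 157.8214 + 89 − 155.7278 = 91.09.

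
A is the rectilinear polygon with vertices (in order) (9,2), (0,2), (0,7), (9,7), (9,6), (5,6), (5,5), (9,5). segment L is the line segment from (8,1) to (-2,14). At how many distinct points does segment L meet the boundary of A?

2

The segment meets the boundary at (3.385,7), (7.231,2).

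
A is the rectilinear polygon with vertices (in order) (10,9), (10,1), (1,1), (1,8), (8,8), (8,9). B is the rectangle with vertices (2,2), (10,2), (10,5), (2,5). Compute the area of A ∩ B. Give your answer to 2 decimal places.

24.00

The intersection is the polygon with vertices (10,2), (2,2), (2,5), (10,5).
By the shoelace formula its area is 24.00.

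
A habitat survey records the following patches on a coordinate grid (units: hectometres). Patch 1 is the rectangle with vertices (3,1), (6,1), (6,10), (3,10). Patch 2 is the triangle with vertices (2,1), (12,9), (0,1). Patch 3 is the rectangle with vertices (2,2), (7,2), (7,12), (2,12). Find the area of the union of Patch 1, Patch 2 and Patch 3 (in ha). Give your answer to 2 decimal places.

By inclusion–exclusion:
Individual areas: |Patch 1| = 27, |Patch 2| = 8, |Patch 3| = 50.
|Patch 1∩Patch 2| = 3.
|Patch 1∩Patch 3|: x∈[3,6], y∈[2,10] → 3·8 = 24.
|Patch 2∩Patch 3| = 4.375.
|Patch 1∩Patch 2∩Patch 3| = 2.975.
|Patch 1 ∪ Patch 2 ∪ Patch 3| = 85 − 31.375 + 2.975 = 56.60.

56.60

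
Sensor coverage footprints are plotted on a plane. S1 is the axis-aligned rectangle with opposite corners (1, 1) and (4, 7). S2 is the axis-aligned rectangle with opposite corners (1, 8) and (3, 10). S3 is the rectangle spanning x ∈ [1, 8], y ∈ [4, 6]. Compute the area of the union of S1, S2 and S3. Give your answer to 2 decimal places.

30.00

By inclusion–exclusion:
Individual areas: |S1| = 18, |S2| = 4, |S3| = 14.
|S1∩S2| = 0 (no overlap).
|S1∩S3|: x∈[1,4], y∈[4,6] → 3·2 = 6.
|S2∩S3| = 0 (no overlap).
|S1∩S2∩S3| = 0.
|S1 ∪ S2 ∪ S3| = 36 − 6 + 0 = 30.00.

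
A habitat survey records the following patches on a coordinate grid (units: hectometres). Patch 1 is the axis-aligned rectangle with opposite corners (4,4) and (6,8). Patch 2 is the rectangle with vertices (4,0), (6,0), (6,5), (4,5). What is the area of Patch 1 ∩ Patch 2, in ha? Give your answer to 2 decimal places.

|Patch 1∩Patch 2|: x∈[4,6], y∈[4,5] → 2·1 = 2.

2.00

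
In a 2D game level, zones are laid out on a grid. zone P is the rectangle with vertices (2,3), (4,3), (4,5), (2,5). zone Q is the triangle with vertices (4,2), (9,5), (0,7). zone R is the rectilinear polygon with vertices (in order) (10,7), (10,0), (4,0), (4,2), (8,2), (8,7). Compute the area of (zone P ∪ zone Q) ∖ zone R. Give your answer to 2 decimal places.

18.99

|zone P ∪ zone Q| = 19.4.
|(zone P ∪ zone Q) ∩ zone R| = 0.4111.
|(zone P ∪ zone Q) ∖ zone R| = 19.4 − 0.4111 = 18.99.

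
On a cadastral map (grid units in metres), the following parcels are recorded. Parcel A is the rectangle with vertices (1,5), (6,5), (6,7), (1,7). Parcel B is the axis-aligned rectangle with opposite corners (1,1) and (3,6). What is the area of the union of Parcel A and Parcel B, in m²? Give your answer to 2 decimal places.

By inclusion–exclusion:
Individual areas: |Parcel A| = 10, |Parcel B| = 10.
|Parcel A∩Parcel B|: x∈[1,3], y∈[5,6] → 2·1 = 2.
|Parcel A ∪ Parcel B| = 20 − 2 = 18.00.

18.00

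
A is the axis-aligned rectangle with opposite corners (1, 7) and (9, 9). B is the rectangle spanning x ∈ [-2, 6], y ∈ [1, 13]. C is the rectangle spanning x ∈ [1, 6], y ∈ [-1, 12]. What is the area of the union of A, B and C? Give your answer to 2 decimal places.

By inclusion–exclusion:
Individual areas: |A| = 16, |B| = 96, |C| = 65.
|A∩B|: x∈[1,6], y∈[7,9] → 5·2 = 10.
|A∩C|: x∈[1,6], y∈[7,9] → 5·2 = 10.
|B∩C|: x∈[1,6], y∈[1,12] → 5·11 = 55.
|A∩B∩C| = 10.
|A ∪ B ∪ C| = 177 − 75 + 10 = 112.00.

112.00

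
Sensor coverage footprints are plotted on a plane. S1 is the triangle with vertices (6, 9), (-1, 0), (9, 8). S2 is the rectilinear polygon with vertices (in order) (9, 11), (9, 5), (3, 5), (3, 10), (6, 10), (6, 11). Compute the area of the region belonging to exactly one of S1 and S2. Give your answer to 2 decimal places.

|S1| = 17, |S2| = 33, |S1∩S2| = 11.0893.
|S1 △ S2| = |S1| + |S2| − 2·|S1∩S2| = 17 + 33 − 22.1786 = 27.82.

27.82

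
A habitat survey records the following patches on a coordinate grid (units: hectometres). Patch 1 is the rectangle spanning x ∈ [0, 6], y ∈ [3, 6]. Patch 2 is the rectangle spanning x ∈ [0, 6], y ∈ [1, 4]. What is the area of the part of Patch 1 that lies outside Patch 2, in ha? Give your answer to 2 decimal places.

|Patch 1∩Patch 2|: x∈[0,6], y∈[3,4] → 6·1 = 6.
|Patch 1| = 18.
|Patch 1 ∖ Patch 2| = |Patch 1| − |Patch 1∩Patch 2| = 18 − 6 = 12.00.

12.00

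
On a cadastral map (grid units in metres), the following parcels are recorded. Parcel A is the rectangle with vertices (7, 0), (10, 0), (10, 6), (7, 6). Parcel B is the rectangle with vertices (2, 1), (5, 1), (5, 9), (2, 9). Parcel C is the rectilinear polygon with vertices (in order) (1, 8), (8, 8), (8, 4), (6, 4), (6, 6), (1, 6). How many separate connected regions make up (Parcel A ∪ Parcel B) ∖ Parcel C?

(Parcel A ∪ Parcel B) ∖ Parcel C splits into 3 disjoint pieces (area 16, area 15, area 3).

3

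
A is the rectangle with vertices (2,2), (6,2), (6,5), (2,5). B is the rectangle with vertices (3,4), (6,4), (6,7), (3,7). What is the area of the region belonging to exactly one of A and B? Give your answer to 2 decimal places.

|A∩B|: x∈[3,6], y∈[4,5] → 3·1 = 3.
|A △ B| = |A| + |B| − 2·|A∩B| = 12 + 9 − 6 = 15.00.

15.00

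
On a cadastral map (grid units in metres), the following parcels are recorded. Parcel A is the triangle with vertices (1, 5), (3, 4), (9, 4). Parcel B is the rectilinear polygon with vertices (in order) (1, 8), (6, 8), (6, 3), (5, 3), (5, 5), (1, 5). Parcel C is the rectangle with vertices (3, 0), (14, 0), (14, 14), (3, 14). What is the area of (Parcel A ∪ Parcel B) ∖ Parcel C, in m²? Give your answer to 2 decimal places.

6.75

|Parcel A ∪ Parcel B| = 19.5625.
|(Parcel A ∪ Parcel B) ∩ Parcel C| = 12.8125.
|(Parcel A ∪ Parcel B) ∖ Parcel C| = 19.5625 − 12.8125 = 6.75.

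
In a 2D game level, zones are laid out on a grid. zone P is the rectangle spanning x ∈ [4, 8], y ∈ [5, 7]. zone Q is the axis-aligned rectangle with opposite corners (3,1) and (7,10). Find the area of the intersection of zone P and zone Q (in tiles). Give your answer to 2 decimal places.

|zone P∩zone Q|: x∈[4,7], y∈[5,7] → 3·2 = 6.

6.00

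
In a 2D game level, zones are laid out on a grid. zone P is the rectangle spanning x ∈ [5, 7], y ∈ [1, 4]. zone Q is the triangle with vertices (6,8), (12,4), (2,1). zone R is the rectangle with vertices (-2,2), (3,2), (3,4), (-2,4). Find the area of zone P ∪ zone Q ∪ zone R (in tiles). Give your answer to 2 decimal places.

41.24

By inclusion–exclusion:
Individual areas: |zone P| = 6, |zone Q| = 29, |zone R| = 10.
|zone P∩zone Q| = 3.6.
|zone P∩zone R| = 0 (no overlap).
|zone Q∩zone R| = 0.1607.
|zone P∩zone Q∩zone R| = 0.
|zone P ∪ zone Q ∪ zone R| = 45 − 3.7607 + 0 = 41.24.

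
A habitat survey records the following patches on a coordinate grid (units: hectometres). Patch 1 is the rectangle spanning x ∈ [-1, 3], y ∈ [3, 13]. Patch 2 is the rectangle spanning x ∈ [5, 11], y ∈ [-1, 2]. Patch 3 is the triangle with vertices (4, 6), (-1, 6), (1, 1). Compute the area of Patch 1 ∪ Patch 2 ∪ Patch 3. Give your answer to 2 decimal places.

By inclusion–exclusion:
Individual areas: |Patch 1| = 40, |Patch 2| = 18, |Patch 3| = 12.5.
|Patch 1∩Patch 2| = 0 (no overlap).
|Patch 1∩Patch 3| = 9.6667.
|Patch 2∩Patch 3| = 0.
|Patch 1∩Patch 2∩Patch 3| = 0.
|Patch 1 ∪ Patch 2 ∪ Patch 3| = 70.5 − 9.6667 + 0 = 60.83.

60.83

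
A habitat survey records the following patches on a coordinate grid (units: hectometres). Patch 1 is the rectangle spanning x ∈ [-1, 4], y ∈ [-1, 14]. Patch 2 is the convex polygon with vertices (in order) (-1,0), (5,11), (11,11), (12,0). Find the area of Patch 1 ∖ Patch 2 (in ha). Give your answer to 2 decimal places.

|Patch 1| = 75, |Patch 1∩Patch 2| = 22.9167.
|Patch 1 ∖ Patch 2| = |Patch 1| − |Patch 1∩Patch 2| = 75 − 22.9167 = 52.08.

52.08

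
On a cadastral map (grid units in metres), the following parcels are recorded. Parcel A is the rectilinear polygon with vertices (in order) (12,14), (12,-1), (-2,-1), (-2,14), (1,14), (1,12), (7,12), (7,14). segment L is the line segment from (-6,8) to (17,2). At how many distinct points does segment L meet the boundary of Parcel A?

The segment meets the boundary at (12,3.304), (-2,6.957).

2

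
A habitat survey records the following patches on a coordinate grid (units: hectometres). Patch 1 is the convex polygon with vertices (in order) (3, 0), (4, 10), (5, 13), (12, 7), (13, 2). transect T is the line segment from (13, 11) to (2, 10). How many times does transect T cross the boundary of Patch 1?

The segment meets the boundary at (4.062,10.188), (7.877,10.534).

2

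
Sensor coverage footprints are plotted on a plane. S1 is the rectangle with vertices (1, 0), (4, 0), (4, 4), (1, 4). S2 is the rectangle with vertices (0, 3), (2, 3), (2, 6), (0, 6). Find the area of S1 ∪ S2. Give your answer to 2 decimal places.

By inclusion–exclusion:
Individual areas: |S1| = 12, |S2| = 6.
|S1∩S2|: x∈[1,2], y∈[3,4] → 1·1 = 1.
|S1 ∪ S2| = 18 − 1 = 17.00.

17.00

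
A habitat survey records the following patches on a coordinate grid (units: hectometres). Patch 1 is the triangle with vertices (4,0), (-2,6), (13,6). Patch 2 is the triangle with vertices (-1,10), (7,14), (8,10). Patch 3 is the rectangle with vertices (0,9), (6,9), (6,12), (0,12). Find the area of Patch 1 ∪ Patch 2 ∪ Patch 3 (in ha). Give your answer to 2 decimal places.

By inclusion–exclusion:
Individual areas: |Patch 1| = 45, |Patch 2| = 18, |Patch 3| = 18.
|Patch 1∩Patch 2| = 0.
|Patch 1∩Patch 3| = 0.
|Patch 2∩Patch 3| = 9.75.
|Patch 1∩Patch 2∩Patch 3| = 0.
|Patch 1 ∪ Patch 2 ∪ Patch 3| = 81 − 9.75 + 0 = 71.25.

71.25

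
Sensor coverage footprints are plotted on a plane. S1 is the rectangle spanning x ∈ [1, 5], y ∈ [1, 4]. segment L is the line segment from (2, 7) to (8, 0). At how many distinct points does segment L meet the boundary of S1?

2

The segment meets the boundary at (5,3.5), (4.571,4).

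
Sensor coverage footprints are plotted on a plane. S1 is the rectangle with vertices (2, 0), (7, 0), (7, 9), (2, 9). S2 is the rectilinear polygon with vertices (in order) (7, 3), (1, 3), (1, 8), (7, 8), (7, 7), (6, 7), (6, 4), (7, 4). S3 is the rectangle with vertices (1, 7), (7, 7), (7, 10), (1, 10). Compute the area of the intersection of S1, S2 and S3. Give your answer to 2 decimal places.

The intersection is the polygon with vertices (2,8), (7,8), (7,7), (6,7), (2,7).
By the shoelace formula its area is 5.00.

5.00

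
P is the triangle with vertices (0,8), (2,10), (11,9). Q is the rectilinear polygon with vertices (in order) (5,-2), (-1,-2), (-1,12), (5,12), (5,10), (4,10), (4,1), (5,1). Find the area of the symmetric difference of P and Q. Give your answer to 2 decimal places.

|P| = 10, |Q| = 75, |P∩Q| = 5.0505.
|P △ Q| = |P| + |Q| − 2·|P∩Q| = 10 + 75 − 10.101 = 74.90.

74.90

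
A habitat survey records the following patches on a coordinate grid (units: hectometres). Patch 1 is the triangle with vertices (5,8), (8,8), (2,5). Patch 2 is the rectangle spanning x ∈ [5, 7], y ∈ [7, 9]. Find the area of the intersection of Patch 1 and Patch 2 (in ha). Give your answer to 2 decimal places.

The intersection is the polygon with vertices (7,8), (7,7.5), (6,7), (5,7), (5,8).
By the shoelace formula its area is 1.75.

1.75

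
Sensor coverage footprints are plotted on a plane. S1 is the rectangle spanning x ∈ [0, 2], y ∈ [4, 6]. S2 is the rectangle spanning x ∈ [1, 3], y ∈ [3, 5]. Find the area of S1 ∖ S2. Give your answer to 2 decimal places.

|S1∩S2|: x∈[1,2], y∈[4,5] → 1·1 = 1.
|S1| = 4.
|S1 ∖ S2| = |S1| − |S1∩S2| = 4 − 1 = 3.00.

3.00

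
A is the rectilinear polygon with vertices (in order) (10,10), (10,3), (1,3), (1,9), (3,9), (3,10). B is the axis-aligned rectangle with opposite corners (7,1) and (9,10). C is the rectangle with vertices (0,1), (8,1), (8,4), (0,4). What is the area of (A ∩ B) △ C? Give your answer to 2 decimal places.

|A ∩ B| = 14.
|(A ∩ B) ∩ C| = 1.
|(A ∩ B) △ C| = 14 + 24 − 2 = 36.00.

36.00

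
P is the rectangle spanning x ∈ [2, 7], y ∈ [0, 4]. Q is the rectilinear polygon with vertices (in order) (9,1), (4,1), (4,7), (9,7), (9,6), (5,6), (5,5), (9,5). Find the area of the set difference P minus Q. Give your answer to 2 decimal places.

11.00

|P| = 20, |P∩Q| = 9.
|P ∖ Q| = |P| − |P∩Q| = 20 − 9 = 11.00.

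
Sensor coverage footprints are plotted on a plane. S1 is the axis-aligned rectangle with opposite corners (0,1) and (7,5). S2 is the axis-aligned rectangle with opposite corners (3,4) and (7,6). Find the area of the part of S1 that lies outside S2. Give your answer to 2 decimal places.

24.00

|S1∩S2|: x∈[3,7], y∈[4,5] → 4·1 = 4.
|S1| = 28.
|S1 ∖ S2| = |S1| − |S1∩S2| = 28 − 4 = 24.00.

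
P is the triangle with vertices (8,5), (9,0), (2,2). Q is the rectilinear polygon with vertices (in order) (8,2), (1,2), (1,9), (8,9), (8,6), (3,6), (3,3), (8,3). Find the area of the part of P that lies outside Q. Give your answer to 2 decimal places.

|P| = 16.5, |P∩Q| = 5.
|P ∖ Q| = |P| − |P∩Q| = 16.5 − 5 = 11.50.

11.50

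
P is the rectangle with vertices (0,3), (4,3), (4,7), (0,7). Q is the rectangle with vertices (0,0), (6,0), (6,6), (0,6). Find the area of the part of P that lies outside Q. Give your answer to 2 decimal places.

|P∩Q|: x∈[0,4], y∈[3,6] → 4·3 = 12.
|P| = 16.
|P ∖ Q| = |P| − |P∩Q| = 16 − 12 = 4.00.

4.00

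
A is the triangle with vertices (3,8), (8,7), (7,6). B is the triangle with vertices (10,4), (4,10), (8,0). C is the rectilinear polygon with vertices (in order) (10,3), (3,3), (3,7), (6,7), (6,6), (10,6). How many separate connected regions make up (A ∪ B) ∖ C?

2

(A ∪ B) ∖ C splits into 2 disjoint pieces (area 5.2228, area 4.05).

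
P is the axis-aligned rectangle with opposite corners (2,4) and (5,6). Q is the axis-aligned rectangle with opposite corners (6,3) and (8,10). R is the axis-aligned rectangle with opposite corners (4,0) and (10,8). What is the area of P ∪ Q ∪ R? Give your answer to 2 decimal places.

56.00

By inclusion–exclusion:
Individual areas: |P| = 6, |Q| = 14, |R| = 48.
|P∩Q| = 0 (no overlap).
|P∩R|: x∈[4,5], y∈[4,6] → 1·2 = 2.
|Q∩R|: x∈[6,8], y∈[3,8] → 2·5 = 10.
|P∩Q∩R| = 0.
|P ∪ Q ∪ R| = 68 − 12 + 0 = 56.00.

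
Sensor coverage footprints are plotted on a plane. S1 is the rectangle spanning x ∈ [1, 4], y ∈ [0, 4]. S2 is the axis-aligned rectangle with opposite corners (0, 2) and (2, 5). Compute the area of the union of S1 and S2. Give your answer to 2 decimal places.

By inclusion–exclusion:
Individual areas: |S1| = 12, |S2| = 6.
|S1∩S2|: x∈[1,2], y∈[2,4] → 1·2 = 2.
|S1 ∪ S2| = 18 − 2 = 16.00.

16.00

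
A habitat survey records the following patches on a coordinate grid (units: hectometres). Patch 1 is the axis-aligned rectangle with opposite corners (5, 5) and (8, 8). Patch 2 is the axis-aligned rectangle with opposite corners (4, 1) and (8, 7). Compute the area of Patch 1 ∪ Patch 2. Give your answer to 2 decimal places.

By inclusion–exclusion:
Individual areas: |Patch 1| = 9, |Patch 2| = 24.
|Patch 1∩Patch 2|: x∈[5,8], y∈[5,7] → 3·2 = 6.
|Patch 1 ∪ Patch 2| = 33 − 6 = 27.00.

27.00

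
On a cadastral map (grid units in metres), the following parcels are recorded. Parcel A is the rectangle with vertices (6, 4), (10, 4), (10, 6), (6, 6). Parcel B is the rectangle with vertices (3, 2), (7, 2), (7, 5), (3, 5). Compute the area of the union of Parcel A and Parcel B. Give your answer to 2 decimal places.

19.00

By inclusion–exclusion:
Individual areas: |Parcel A| = 8, |Parcel B| = 12.
|Parcel A∩Parcel B|: x∈[6,7], y∈[4,5] → 1·1 = 1.
|Parcel A ∪ Parcel B| = 20 − 1 = 19.00.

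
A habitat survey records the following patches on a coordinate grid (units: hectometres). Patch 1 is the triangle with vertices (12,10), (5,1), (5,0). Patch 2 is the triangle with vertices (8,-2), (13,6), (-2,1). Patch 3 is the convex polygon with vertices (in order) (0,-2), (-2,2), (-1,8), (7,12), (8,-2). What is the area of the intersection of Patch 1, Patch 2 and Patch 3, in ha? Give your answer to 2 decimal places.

2.09

The intersection is the polygon with vertices (5,1), (7.45,4.15), (7.558,4.186), (7.593,3.704), (5,0).
By the shoelace formula its area is 2.09.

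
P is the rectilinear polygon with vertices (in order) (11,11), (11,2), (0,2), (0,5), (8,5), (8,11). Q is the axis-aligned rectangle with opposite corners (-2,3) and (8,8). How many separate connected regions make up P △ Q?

P △ Q is a single connected region.

1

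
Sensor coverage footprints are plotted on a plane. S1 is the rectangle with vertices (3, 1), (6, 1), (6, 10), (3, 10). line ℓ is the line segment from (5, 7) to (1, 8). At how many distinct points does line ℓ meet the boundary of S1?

The segment meets the boundary at (3,7.5).

1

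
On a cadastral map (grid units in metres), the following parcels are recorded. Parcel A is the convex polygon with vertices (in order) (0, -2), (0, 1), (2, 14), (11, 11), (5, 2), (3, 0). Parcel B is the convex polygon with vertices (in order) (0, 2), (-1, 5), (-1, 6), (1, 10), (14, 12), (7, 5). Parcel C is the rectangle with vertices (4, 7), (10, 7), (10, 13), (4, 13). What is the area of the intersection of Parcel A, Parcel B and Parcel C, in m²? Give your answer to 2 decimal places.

The intersection is the polygon with vertices (9.895,11.368), (10,11.333), (10,9.5), (8.333,7), (4,7), (4,10.461).
By the shoelace formula its area is 21.45.

21.45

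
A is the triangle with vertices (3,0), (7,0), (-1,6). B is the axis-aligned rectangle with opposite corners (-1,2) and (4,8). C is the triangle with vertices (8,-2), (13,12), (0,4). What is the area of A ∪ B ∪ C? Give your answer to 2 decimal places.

By inclusion–exclusion:
Individual areas: |A| = 12, |B| = 30, |C| = 71.
|A∩B| = 5.2917.
|A∩C| = 7.0286.
|B∩C| = 10.2564.
|A∩B∩C| = 3.6536.
|A ∪ B ∪ C| = 113 − 22.5767 + 3.6536 = 94.08.

94.08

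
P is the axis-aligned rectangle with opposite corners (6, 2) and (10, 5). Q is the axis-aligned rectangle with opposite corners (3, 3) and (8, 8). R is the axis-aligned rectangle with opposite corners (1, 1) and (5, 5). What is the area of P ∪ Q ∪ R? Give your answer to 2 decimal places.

By inclusion–exclusion:
Individual areas: |P| = 12, |Q| = 25, |R| = 16.
|P∩Q|: x∈[6,8], y∈[3,5] → 2·2 = 4.
|P∩R| = 0 (no overlap).
|Q∩R|: x∈[3,5], y∈[3,5] → 2·2 = 4.
|P∩Q∩R| = 0.
|P ∪ Q ∪ R| = 53 − 8 + 0 = 45.00.

45.00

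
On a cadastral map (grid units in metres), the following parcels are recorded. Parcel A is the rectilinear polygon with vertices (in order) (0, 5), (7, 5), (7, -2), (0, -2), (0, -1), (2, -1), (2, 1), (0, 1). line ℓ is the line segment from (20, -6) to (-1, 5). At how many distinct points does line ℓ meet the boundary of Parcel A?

2

The segment meets the boundary at (0,4.476), (7,0.81).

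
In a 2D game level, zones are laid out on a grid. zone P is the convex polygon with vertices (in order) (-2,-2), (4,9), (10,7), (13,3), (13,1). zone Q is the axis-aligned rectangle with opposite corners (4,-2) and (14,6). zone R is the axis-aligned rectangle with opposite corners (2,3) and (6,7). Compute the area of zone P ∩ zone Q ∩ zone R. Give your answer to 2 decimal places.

The intersection is the polygon with vertices (4,6), (6,6), (6,3), (4,3).
By the shoelace formula its area is 6.00.

6.00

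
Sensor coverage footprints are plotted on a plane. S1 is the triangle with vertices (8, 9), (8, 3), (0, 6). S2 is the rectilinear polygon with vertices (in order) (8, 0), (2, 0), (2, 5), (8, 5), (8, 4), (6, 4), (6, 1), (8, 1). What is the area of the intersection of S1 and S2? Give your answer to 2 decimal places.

4.08

The intersection is the polygon with vertices (8,4), (6,4), (6,3.75), (2.667,5), (8,5).
By the shoelace formula its area is 4.08.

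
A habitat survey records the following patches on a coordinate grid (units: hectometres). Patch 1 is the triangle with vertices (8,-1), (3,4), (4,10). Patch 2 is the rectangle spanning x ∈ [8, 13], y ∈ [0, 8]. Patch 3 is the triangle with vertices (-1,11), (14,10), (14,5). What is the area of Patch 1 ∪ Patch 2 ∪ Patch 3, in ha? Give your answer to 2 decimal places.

By inclusion–exclusion:
Individual areas: |Patch 1| = 17.5, |Patch 2| = 40, |Patch 3| = 37.5.
|Patch 1∩Patch 2| = 0.
|Patch 1∩Patch 3| = 0.2909.
|Patch 2∩Patch 3| = 8.
|Patch 1∩Patch 2∩Patch 3| = 0.
|Patch 1 ∪ Patch 2 ∪ Patch 3| = 95 − 8.2909 + 0 = 86.71.

86.71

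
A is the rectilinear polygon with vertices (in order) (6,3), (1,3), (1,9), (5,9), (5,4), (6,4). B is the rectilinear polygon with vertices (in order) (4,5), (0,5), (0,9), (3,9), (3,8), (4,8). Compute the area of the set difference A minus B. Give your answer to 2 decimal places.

|A| = 25, |A∩B| = 11.
|A ∖ B| = |A| − |A∩B| = 25 − 11 = 14.00.

14.00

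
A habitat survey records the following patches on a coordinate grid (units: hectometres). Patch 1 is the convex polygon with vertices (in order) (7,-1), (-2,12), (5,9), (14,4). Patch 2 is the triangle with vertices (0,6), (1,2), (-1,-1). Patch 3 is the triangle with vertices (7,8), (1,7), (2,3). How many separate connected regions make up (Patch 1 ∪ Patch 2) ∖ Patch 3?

3

(Patch 1 ∪ Patch 2) ∖ Patch 3 splits into 3 disjoint pieces (area 15.7595, area 47.6753, area 5.5).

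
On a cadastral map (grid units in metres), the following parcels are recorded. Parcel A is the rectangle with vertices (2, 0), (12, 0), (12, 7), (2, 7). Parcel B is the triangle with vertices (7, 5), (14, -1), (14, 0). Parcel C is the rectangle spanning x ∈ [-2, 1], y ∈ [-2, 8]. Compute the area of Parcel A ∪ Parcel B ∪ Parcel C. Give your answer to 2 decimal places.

101.71

By inclusion–exclusion:
Individual areas: |Parcel A| = 70, |Parcel B| = 3.5, |Parcel C| = 30.
|Parcel A∩Parcel B| = 1.7857.
|Parcel A∩Parcel C| = 0 (no overlap).
|Parcel B∩Parcel C| = 0.
|Parcel A∩Parcel B∩Parcel C| = 0.
|Parcel A ∪ Parcel B ∪ Parcel C| = 103.5 − 1.7857 + 0 = 101.71.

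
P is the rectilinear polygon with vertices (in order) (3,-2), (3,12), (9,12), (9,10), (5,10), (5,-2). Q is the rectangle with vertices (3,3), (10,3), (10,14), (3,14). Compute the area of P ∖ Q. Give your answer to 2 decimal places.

10.00

|P| = 36, |P∩Q| = 26.
|P ∖ Q| = |P| − |P∩Q| = 36 − 26 = 10.00.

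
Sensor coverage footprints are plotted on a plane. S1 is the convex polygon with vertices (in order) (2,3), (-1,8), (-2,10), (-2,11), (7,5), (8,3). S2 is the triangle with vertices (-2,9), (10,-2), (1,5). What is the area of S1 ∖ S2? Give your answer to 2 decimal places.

|S1| = 32.5, |S1∩S2| = 4.6931.
|S1 ∖ S2| = |S1| − |S1∩S2| = 32.5 − 4.6931 = 27.81.

27.81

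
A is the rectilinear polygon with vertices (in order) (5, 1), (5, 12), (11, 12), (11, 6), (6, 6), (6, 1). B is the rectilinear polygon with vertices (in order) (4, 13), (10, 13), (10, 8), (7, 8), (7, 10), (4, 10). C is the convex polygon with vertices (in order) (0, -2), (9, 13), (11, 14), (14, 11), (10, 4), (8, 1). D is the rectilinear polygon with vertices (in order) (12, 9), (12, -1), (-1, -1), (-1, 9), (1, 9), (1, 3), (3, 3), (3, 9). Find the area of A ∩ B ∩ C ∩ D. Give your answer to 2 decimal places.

The intersection is the polygon with vertices (10,8), (7,8), (7,9), (10,9).
By the shoelace formula its area is 3.00.

3.00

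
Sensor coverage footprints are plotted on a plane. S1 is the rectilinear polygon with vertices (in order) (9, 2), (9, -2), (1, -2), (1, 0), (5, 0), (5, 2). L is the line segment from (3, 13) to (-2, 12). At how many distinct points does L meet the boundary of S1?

The segment lies entirely outside S1 and never meets its boundary.

0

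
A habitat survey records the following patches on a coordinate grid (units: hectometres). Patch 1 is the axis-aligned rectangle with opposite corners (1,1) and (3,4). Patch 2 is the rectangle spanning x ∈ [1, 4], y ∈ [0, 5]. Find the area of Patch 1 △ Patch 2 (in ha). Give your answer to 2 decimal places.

|Patch 1∩Patch 2|: x∈[1,3], y∈[1,4] → 2·3 = 6.
|Patch 1 △ Patch 2| = |Patch 1| + |Patch 2| − 2·|Patch 1∩Patch 2| = 6 + 15 − 12 = 9.00.

9.00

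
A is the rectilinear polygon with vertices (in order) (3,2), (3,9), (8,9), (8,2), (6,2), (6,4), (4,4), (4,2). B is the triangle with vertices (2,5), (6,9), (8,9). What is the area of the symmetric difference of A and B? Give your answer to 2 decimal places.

27.33

|A| = 31, |B| = 4, |A∩B| = 3.8333.
|A △ B| = |A| + |B| − 2·|A∩B| = 31 + 4 − 7.6667 = 27.33.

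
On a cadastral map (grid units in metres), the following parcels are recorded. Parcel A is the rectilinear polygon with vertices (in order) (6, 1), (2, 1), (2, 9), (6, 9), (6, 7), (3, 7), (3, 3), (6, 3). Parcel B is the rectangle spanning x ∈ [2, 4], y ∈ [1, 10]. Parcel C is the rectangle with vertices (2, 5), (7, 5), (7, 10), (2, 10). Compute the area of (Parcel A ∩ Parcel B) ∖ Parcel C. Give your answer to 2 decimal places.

|Parcel A ∩ Parcel B| = 12.
|(Parcel A ∩ Parcel B) ∩ Parcel C| = 6.
|(Parcel A ∩ Parcel B) ∖ Parcel C| = 12 − 6 = 6.00.

6.00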